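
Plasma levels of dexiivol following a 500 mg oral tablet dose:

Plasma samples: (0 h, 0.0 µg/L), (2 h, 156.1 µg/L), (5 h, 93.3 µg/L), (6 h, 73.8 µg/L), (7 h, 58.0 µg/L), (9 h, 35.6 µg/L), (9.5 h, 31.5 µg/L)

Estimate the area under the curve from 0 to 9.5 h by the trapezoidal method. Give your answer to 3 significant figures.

AUC = 790 µg/L·h

Trapezoidal AUC_0→9.5:
  [0→2]: (0.0+156.1)/2 × 2 = 156.1
  [2→5]: (156.1+93.3)/2 × 3 = 374.1
  [5→6]: (93.3+73.8)/2 × 1 = 83.55
  [6→7]: (73.8+58.0)/2 × 1 = 65.9
  [7→9]: (58.0+35.6)/2 × 2 = 93.6
  [9→9.5]: (35.6+31.5)/2 × 0.5 = 16.775
  Sum = 790.025 µg/L·h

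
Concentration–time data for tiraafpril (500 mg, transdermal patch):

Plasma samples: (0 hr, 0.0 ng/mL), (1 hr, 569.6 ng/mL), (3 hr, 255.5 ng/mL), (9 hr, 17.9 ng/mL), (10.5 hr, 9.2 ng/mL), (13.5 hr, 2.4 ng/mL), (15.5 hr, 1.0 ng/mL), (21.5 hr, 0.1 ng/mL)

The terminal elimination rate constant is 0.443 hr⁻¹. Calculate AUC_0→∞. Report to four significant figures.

Trapezoidal AUC_0→21.5:
  [0→1]: (0.0+569.6)/2 × 1 = 284.8
  [1→3]: (569.6+255.5)/2 × 2 = 825.1
  [3→9]: (255.5+17.9)/2 × 6 = 820.2
  [9→10.5]: (17.9+9.2)/2 × 1.5 = 20.325
  [10.5→13.5]: (9.2+2.4)/2 × 3 = 17.4
  [13.5→15.5]: (2.4+1.0)/2 × 2 = 3.4
  [15.5→21.5]: (1.0+0.1)/2 × 6 = 3.3
  Sum = 1974.525 ng/mL·hr
Extrapolated tail: C_last / k_e = 0.1 / 0.443 = 0.226
AUC_0→∞ = 1974.525 + 0.226 = 1974.751 ng/mL·hr

AUC = 1975 ng/mL·hr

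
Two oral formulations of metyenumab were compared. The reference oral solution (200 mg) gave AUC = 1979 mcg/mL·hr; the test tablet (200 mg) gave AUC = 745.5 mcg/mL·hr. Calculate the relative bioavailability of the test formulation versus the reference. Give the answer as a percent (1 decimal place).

F_rel = (AUC_test/D_test) / (AUC_ref/D_ref)
      = (745.5/200) / (1979/200)
      = 3.7275 / 9.895 = 0.3767 = 37.67%

F_rel = 37.7%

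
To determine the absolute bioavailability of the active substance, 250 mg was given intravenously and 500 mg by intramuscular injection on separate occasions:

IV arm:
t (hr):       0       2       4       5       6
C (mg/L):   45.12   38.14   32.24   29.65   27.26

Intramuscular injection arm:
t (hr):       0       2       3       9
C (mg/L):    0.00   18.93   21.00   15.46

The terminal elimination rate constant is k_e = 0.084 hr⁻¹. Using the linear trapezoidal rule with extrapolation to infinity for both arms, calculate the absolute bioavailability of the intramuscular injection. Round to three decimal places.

Trapezoidal AUC_0→6 (IV):
  [0→2]: (45.12+38.14)/2 × 2 = 83.26
  [2→4]: (38.14+32.24)/2 × 2 = 70.38
  [4→5]: (32.24+29.65)/2 × 1 = 30.945
  [5→6]: (29.65+27.26)/2 × 1 = 28.455
  Sum = 213.04 mg/L·hr
IV tail: 27.26/0.084 = 324.524; AUC_iv,0→∞ = 213.04 + 324.524 = 537.564 mg/L·hr
Trapezoidal AUC_0→9 (intramuscular injection):
  [0→2]: (0.00+18.93)/2 × 2 = 18.93
  [2→3]: (18.93+21.00)/2 × 1 = 19.965
  [3→9]: (21.00+15.46)/2 × 6 = 109.38
  Sum = 148.275 mg/L·hr
intramuscular injection tail: 15.46/0.084 = 184.048; AUC_ev,0→∞ = 148.275 + 184.048 = 332.323 mg/L·hr
F = (AUC_ev/D_ev)/(AUC_iv/D_iv) = (332.323/500)/(537.564/250) = 0.664646/2.150256 = 0.3091

F = 0.309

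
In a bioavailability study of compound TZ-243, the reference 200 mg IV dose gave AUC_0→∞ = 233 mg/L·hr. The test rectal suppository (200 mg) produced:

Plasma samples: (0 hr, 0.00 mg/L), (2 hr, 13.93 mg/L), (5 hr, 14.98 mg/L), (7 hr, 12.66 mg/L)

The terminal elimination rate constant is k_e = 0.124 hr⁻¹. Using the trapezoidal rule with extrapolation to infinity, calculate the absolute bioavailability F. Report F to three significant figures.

F = 0.803

Trapezoidal AUC_0→7 (rectal suppository):
  [0→2]: (0.00+13.93)/2 × 2 = 13.93
  [2→5]: (13.93+14.98)/2 × 3 = 43.365
  [5→7]: (14.98+12.66)/2 × 2 = 27.64
  Sum = 84.935 mg/L·hr
Tail: C_last/k_e = 12.66/0.124 = 102.097
AUC_0→∞ (rectal suppository) = 84.935 + 102.097 = 187.032 mg/L·hr
F = (AUC_ev/D_ev)/(AUC_iv/D_iv) = (187.032/200)/(233/200) = 0.93516/1.165 = 0.8027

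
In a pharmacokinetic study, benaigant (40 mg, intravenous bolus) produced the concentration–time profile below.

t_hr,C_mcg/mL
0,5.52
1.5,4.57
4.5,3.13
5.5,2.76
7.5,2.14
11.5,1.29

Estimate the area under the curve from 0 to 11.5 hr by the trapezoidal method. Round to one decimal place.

Trapezoidal AUC_0→11.5:
  [0→1.5]: (5.52+4.57)/2 × 1.5 = 7.5675
  [1.5→4.5]: (4.57+3.13)/2 × 3 = 11.55
  [4.5→5.5]: (3.13+2.76)/2 × 1 = 2.945
  [5.5→7.5]: (2.76+2.14)/2 × 2 = 4.9
  [7.5→11.5]: (2.14+1.29)/2 × 4 = 6.86
  Sum = 33.8225 mcg/mL·hr

AUC = 33.8 mcg/mL·hr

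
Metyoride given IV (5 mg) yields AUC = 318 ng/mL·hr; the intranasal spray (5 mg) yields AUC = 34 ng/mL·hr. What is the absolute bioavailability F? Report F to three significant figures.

F = 0.107

F = (AUC_ev / D_ev) / (AUC_iv / D_iv)
  = (34/5) / (318/5)
  = 6.8 / 63.6 = 0.1069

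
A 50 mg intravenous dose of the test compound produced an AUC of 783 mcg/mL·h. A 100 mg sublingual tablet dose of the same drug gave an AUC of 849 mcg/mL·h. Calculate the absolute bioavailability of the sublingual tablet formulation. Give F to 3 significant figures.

F = 0.542

F = (AUC_ev / D_ev) / (AUC_iv / D_iv)
  = (849/100) / (783/50)
  = 8.49 / 15.66 = 0.5421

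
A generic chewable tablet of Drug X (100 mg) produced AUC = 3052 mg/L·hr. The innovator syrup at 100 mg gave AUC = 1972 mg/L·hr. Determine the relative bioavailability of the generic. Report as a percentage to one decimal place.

F_rel = 154.8%

F_rel = (AUC_test/D_test) / (AUC_ref/D_ref)
      = (3052/100) / (1972/100)
      = 30.52 / 19.72 = 1.5477 = 154.77%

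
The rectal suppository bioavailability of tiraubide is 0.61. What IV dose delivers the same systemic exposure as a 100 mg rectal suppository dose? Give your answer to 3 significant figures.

D_iv = 61.0 mg

Systemic exposure from an extravascular dose = F × D_ev, so the equivalent IV dose is F × D_ev.
D_iv = F × D_ev = 0.61 × 100 = 61 mg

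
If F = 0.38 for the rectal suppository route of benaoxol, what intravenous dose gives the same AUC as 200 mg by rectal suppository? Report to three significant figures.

D_iv = 76.0 mg

Systemic exposure from an extravascular dose = F × D_ev, so the equivalent IV dose is F × D_ev.
D_iv = F × D_ev = 0.38 × 200 = 76 mg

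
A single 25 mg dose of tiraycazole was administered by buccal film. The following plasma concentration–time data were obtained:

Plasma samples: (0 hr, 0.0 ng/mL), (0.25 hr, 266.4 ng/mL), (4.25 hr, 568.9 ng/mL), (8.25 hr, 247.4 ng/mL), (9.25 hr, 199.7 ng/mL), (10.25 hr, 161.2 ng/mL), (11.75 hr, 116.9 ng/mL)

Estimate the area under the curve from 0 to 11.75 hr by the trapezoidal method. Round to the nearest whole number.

Trapezoidal AUC_0→11.75:
  [0→0.25]: (0.0+266.4)/2 × 0.25 = 33.3
  [0.25→4.25]: (266.4+568.9)/2 × 4 = 1670.6
  [4.25→8.25]: (568.9+247.4)/2 × 4 = 1632.6
  [8.25→9.25]: (247.4+199.7)/2 × 1 = 223.55
  [9.25→10.25]: (199.7+161.2)/2 × 1 = 180.45
  [10.25→11.75]: (161.2+116.9)/2 × 1.5 = 208.575
  Sum = 3949.075 ng/mL·hr

AUC = 3949 ng/mL·hr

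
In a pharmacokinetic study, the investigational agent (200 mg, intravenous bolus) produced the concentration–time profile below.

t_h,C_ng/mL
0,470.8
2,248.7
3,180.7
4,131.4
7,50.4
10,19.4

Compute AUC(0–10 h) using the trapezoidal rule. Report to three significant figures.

Trapezoidal AUC_0→10:
  [0→2]: (470.8+248.7)/2 × 2 = 719.5
  [2→3]: (248.7+180.7)/2 × 1 = 214.7
  [3→4]: (180.7+131.4)/2 × 1 = 156.05
  [4→7]: (131.4+50.4)/2 × 3 = 272.7
  [7→10]: (50.4+19.4)/2 × 3 = 104.7
  Sum = 1467.65 ng/mL·h

AUC = 1470 ng/mL·h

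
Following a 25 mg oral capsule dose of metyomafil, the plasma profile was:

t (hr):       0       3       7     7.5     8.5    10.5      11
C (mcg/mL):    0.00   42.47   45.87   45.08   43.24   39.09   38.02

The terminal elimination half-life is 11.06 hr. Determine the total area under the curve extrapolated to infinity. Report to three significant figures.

Trapezoidal AUC_0→11:
  [0→3]: (0.00+42.47)/2 × 3 = 63.705
  [3→7]: (42.47+45.87)/2 × 4 = 176.68
  [7→7.5]: (45.87+45.08)/2 × 0.5 = 22.7375
  [7.5→8.5]: (45.08+43.24)/2 × 1 = 44.16
  [8.5→10.5]: (43.24+39.09)/2 × 2 = 82.33
  [10.5→11]: (39.09+38.02)/2 × 0.5 = 19.2775
  Sum = 408.89 mcg/mL·hr
k_e = ln2 / t½ = 0.693147 / 11.06 = 0.0627 hr^-1
Extrapolated tail: C_last / k_e = 38.02 / 0.0627 = 606.380
AUC_0→∞ = 408.89 + 606.380 = 1015.27 mcg/mL·hr

AUC = 1020 mcg/mL·hr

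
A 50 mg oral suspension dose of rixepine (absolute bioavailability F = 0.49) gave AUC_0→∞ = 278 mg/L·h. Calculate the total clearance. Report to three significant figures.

CL = F × Dose / AUC_0→∞
   = 0.49 × 50 / 278 = 0.0881295 L/h

CL = 0.0881 L/h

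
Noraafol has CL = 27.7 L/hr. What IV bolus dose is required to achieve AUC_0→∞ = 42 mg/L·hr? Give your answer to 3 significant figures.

Dose = 1160 mg

Dose_iv = CL × AUC_0→∞
     = 27.7 × 42 = 1163.4 mg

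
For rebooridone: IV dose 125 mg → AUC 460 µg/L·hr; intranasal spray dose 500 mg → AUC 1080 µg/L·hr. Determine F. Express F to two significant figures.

F = (AUC_ev / D_ev) / (AUC_iv / D_iv)
  = (1080/500) / (460/125)
  = 2.16 / 3.68 = 0.5870

F = 0.59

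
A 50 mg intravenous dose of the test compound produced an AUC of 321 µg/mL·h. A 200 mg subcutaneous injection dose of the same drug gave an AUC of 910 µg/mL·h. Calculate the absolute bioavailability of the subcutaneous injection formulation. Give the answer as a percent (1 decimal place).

F = (AUC_ev / D_ev) / (AUC_iv / D_iv)
  = (910/200) / (321/50)
  = 4.55 / 6.42 = 0.7087
  = 70.87%

F = 70.9%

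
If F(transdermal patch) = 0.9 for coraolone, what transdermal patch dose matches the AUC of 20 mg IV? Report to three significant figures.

For equal systemic exposure: F × D_ev = D_iv
D_ev = D_iv / F = 20 / 0.9 = 22.2222 mg

D_transdermal = 22.2 mg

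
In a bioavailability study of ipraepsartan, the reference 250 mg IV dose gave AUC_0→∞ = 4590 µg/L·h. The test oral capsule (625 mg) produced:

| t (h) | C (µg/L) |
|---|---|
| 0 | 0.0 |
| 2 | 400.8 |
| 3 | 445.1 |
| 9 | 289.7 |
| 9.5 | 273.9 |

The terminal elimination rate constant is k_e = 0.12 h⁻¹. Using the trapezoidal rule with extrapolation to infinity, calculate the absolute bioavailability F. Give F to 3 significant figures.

F = 0.475

Trapezoidal AUC_0→9.5 (oral capsule):
  [0→2]: (0.0+400.8)/2 × 2 = 400.8
  [2→3]: (400.8+445.1)/2 × 1 = 422.95
  [3→9]: (445.1+289.7)/2 × 6 = 2204.4
  [9→9.5]: (289.7+273.9)/2 × 0.5 = 140.9
  Sum = 3169.05 µg/L·h
Tail: C_last/k_e = 273.9/0.12 = 2282.500
AUC_0→∞ (oral capsule) = 3169.05 + 2282.500 = 5451.55 µg/L·h
F = (AUC_ev/D_ev)/(AUC_iv/D_iv) = (5451.55/625)/(4590/250) = 8.72248/18.36 = 0.4751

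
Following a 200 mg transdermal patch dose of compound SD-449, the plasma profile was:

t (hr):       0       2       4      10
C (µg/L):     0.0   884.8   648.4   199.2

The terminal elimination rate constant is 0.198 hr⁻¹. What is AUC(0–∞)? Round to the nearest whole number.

AUC = 5967 µg/L·hr

Trapezoidal AUC_0→10:
  [0→2]: (0.0+884.8)/2 × 2 = 884.8
  [2→4]: (884.8+648.4)/2 × 2 = 1533.2
  [4→10]: (648.4+199.2)/2 × 6 = 2542.8
  Sum = 4960.8 µg/L·hr
Extrapolated tail: C_last / k_e = 199.2 / 0.198 = 1006.061
AUC_0→∞ = 4960.8 + 1006.061 = 5966.861 µg/L·hr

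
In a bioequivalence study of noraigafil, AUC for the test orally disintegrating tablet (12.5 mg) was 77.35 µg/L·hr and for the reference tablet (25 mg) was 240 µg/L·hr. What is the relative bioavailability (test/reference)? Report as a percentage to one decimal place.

F_rel = 64.5%

F_rel = (AUC_test/D_test) / (AUC_ref/D_ref)
      = (77.35/12.5) / (240/25)
      = 6.188 / 9.6 = 0.6446 = 64.46%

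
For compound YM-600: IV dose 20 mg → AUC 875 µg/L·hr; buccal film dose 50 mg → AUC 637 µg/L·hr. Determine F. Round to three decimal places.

F = 0.291

F = (AUC_ev / D_ev) / (AUC_iv / D_iv)
  = (637/50) / (875/20)
  = 12.74 / 43.75 = 0.2912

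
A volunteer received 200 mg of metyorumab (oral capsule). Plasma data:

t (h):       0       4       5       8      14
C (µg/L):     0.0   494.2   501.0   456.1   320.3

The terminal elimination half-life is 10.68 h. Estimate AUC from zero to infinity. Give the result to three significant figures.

AUC = 10200 µg/L·h

Trapezoidal AUC_0→14:
  [0→4]: (0.0+494.2)/2 × 4 = 988.4
  [4→5]: (494.2+501.0)/2 × 1 = 497.6
  [5→8]: (501.0+456.1)/2 × 3 = 1435.65
  [8→14]: (456.1+320.3)/2 × 6 = 2329.2
  Sum = 5250.85 µg/L·h
k_e = ln2 / t½ = 0.693147 / 10.68 = 0.0649 h^-1
Extrapolated tail: C_last / k_e = 320.3 / 0.0649 = 4935.285
AUC_0→∞ = 5250.85 + 4935.285 = 10186.135 µg/L·h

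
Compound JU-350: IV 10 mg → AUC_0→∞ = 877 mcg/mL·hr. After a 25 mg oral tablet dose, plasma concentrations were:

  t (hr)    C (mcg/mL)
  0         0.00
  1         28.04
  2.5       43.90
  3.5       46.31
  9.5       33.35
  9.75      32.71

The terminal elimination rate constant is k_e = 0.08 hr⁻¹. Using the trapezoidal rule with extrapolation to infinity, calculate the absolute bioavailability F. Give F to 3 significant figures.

F = 0.351

Trapezoidal AUC_0→9.75 (oral tablet):
  [0→1]: (0.00+28.04)/2 × 1 = 14.02
  [1→2.5]: (28.04+43.90)/2 × 1.5 = 53.955
  [2.5→3.5]: (43.90+46.31)/2 × 1 = 45.105
  [3.5→9.5]: (46.31+33.35)/2 × 6 = 238.98
  [9.5→9.75]: (33.35+32.71)/2 × 0.25 = 8.2575
  Sum = 360.3175 mcg/mL·hr
Tail: C_last/k_e = 32.71/0.08 = 408.875
AUC_0→∞ (oral tablet) = 360.3175 + 408.875 = 769.1925 mcg/mL·hr
F = (AUC_ev/D_ev)/(AUC_iv/D_iv) = (769.1925/25)/(877/10) = 30.7677/87.7 = 0.3508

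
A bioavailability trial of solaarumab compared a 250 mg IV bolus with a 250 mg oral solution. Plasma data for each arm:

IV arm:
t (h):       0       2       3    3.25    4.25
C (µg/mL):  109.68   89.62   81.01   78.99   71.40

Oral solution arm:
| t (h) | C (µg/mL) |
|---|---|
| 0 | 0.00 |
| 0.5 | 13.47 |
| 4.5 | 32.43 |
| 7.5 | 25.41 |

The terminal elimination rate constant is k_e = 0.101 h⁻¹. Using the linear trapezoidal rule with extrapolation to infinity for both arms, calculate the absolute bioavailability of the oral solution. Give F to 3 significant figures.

F = 0.399

Trapezoidal AUC_0→4.25 (IV):
  [0→2]: (109.68+89.62)/2 × 2 = 199.3
  [2→3]: (89.62+81.01)/2 × 1 = 85.315
  [3→3.25]: (81.01+78.99)/2 × 0.25 = 20.0
  [3.25→4.25]: (78.99+71.40)/2 × 1 = 75.195
  Sum = 379.81 µg/mL·h
IV tail: 71.40/0.101 = 706.931; AUC_iv,0→∞ = 379.81 + 706.931 = 1086.741 µg/mL·h
Trapezoidal AUC_0→7.5 (oral solution):
  [0→0.5]: (0.00+13.47)/2 × 0.5 = 3.3675
  [0.5→4.5]: (13.47+32.43)/2 × 4 = 91.8
  [4.5→7.5]: (32.43+25.41)/2 × 3 = 86.76
  Sum = 181.9275 µg/mL·h
oral solution tail: 25.41/0.101 = 251.584; AUC_ev,0→∞ = 181.9275 + 251.584 = 433.5115 µg/mL·h
F = (AUC_ev/D_ev)/(AUC_iv/D_iv) = (433.5115/250)/(1086.741/250) = 1.734046/4.346964 = 0.3989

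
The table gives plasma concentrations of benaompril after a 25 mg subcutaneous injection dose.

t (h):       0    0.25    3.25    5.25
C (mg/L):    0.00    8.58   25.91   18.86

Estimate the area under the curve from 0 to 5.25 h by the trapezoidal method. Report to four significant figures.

Trapezoidal AUC_0→5.25:
  [0→0.25]: (0.00+8.58)/2 × 0.25 = 1.0725
  [0.25→3.25]: (8.58+25.91)/2 × 3 = 51.735
  [3.25→5.25]: (25.91+18.86)/2 × 2 = 44.77
  Sum = 97.5775 mg/L·h

AUC = 97.58 mg/L·h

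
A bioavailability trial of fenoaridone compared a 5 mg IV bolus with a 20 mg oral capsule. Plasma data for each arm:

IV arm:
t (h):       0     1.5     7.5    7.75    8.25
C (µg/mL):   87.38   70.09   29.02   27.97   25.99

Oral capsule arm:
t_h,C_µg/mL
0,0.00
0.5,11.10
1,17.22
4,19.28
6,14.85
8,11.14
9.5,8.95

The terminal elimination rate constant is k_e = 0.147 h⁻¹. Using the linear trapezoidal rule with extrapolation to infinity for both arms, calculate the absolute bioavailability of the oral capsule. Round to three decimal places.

F = 0.082

Trapezoidal AUC_0→8.25 (IV):
  [0→1.5]: (87.38+70.09)/2 × 1.5 = 118.1025
  [1.5→7.5]: (70.09+29.02)/2 × 6 = 297.33
  [7.5→7.75]: (29.02+27.97)/2 × 0.25 = 7.12375
  [7.75→8.25]: (27.97+25.99)/2 × 0.5 = 13.49
  Sum = 436.04625 µg/mL·h
IV tail: 25.99/0.147 = 176.803; AUC_iv,0→∞ = 436.04625 + 176.803 = 612.84925 µg/mL·h
Trapezoidal AUC_0→9.5 (oral capsule):
  [0→0.5]: (0.00+11.10)/2 × 0.5 = 2.775
  [0.5→1]: (11.10+17.22)/2 × 0.5 = 7.08
  [1→4]: (17.22+19.28)/2 × 3 = 54.75
  [4→6]: (19.28+14.85)/2 × 2 = 34.13
  [6→8]: (14.85+11.14)/2 × 2 = 25.99
  [8→9.5]: (11.14+8.95)/2 × 1.5 = 15.0675
  Sum = 139.7925 µg/mL·h
oral capsule tail: 8.95/0.147 = 60.884; AUC_ev,0→∞ = 139.7925 + 60.884 = 200.6765 µg/mL·h
F = (AUC_ev/D_ev)/(AUC_iv/D_iv) = (200.6765/20)/(612.84925/5) = 10.033825/122.56985 = 0.0819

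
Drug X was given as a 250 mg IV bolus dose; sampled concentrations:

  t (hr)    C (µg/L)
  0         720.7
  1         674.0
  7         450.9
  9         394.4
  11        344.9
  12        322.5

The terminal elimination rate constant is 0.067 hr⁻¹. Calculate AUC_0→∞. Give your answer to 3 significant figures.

AUC = 10800 µg/L·hr

Trapezoidal AUC_0→12:
  [0→1]: (720.7+674.0)/2 × 1 = 697.35
  [1→7]: (674.0+450.9)/2 × 6 = 3374.7
  [7→9]: (450.9+394.4)/2 × 2 = 845.3
  [9→11]: (394.4+344.9)/2 × 2 = 739.3
  [11→12]: (344.9+322.5)/2 × 1 = 333.7
  Sum = 5990.35 µg/L·hr
Extrapolated tail: C_last / k_e = 322.5 / 0.067 = 4813.433
AUC_0→∞ = 5990.35 + 4813.433 = 10803.783 µg/L·hr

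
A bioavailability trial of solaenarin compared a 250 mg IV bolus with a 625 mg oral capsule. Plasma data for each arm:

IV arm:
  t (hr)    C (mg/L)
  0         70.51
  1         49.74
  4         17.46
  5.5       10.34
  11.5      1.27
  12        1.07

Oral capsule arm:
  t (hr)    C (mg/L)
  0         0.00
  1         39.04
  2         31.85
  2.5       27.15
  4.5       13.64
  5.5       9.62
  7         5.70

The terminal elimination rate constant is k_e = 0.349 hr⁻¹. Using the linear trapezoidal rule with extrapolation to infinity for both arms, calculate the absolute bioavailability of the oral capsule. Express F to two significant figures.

Trapezoidal AUC_0→12 (IV):
  [0→1]: (70.51+49.74)/2 × 1 = 60.125
  [1→4]: (49.74+17.46)/2 × 3 = 100.8
  [4→5.5]: (17.46+10.34)/2 × 1.5 = 20.85
  [5.5→11.5]: (10.34+1.27)/2 × 6 = 34.83
  [11.5→12]: (1.27+1.07)/2 × 0.5 = 0.585
  Sum = 217.19 mg/L·hr
IV tail: 1.07/0.349 = 3.066; AUC_iv,0→∞ = 217.19 + 3.066 = 220.256 mg/L·hr
Trapezoidal AUC_0→7 (oral capsule):
  [0→1]: (0.00+39.04)/2 × 1 = 19.52
  [1→2]: (39.04+31.85)/2 × 1 = 35.445
  [2→2.5]: (31.85+27.15)/2 × 0.5 = 14.75
  [2.5→4.5]: (27.15+13.64)/2 × 2 = 40.79
  [4.5→5.5]: (13.64+9.62)/2 × 1 = 11.63
  [5.5→7]: (9.62+5.70)/2 × 1.5 = 11.49
  Sum = 133.625 mg/L·hr
oral capsule tail: 5.70/0.349 = 16.332; AUC_ev,0→∞ = 133.625 + 16.332 = 149.957 mg/L·hr
F = (AUC_ev/D_ev)/(AUC_iv/D_iv) = (149.957/625)/(220.256/250) = 0.2399312/0.881024 = 0.2723

F = 0.27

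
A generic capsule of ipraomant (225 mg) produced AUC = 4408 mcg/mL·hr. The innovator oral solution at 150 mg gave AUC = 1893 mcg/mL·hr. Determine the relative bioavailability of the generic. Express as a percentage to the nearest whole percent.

F_rel = 155%

F_rel = (AUC_test/D_test) / (AUC_ref/D_ref)
      = (4408/225) / (1893/150)
      = 19.5911 / 12.62 = 1.5524 = 155.24%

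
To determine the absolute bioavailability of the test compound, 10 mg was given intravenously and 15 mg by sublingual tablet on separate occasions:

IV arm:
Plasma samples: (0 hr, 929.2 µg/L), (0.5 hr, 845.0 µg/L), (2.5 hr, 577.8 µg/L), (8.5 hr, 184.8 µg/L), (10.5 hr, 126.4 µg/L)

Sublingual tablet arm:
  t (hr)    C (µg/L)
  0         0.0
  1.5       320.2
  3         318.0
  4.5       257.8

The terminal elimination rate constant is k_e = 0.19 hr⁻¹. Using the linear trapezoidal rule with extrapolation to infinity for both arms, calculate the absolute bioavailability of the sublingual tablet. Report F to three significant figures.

Trapezoidal AUC_0→10.5 (IV):
  [0→0.5]: (929.2+845.0)/2 × 0.5 = 443.55
  [0.5→2.5]: (845.0+577.8)/2 × 2 = 1422.8
  [2.5→8.5]: (577.8+184.8)/2 × 6 = 2287.8
  [8.5→10.5]: (184.8+126.4)/2 × 2 = 311.2
  Sum = 4465.35 µg/L·hr
IV tail: 126.4/0.19 = 665.263; AUC_iv,0→∞ = 4465.35 + 665.263 = 5130.613 µg/L·hr
Trapezoidal AUC_0→4.5 (sublingual tablet):
  [0→1.5]: (0.0+320.2)/2 × 1.5 = 240.15
  [1.5→3]: (320.2+318.0)/2 × 1.5 = 478.65
  [3→4.5]: (318.0+257.8)/2 × 1.5 = 431.85
  Sum = 1150.65 µg/L·hr
sublingual tablet tail: 257.8/0.19 = 1356.842; AUC_ev,0→∞ = 1150.65 + 1356.842 = 2507.492 µg/L·hr
F = (AUC_ev/D_ev)/(AUC_iv/D_iv) = (2507.492/15)/(5130.613/10) = 167.166/513.0613 = 0.3258

F = 0.326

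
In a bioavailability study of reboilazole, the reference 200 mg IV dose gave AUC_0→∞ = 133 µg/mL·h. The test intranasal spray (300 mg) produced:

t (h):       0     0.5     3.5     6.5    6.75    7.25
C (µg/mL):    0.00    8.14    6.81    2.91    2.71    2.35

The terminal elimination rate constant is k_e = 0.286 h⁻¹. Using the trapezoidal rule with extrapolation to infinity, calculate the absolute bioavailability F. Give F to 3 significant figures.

Trapezoidal AUC_0→7.25 (intranasal spray):
  [0→0.5]: (0.00+8.14)/2 × 0.5 = 2.035
  [0.5→3.5]: (8.14+6.81)/2 × 3 = 22.425
  [3.5→6.5]: (6.81+2.91)/2 × 3 = 14.58
  [6.5→6.75]: (2.91+2.71)/2 × 0.25 = 0.7025
  [6.75→7.25]: (2.71+2.35)/2 × 0.5 = 1.265
  Sum = 41.0075 µg/mL·h
Tail: C_last/k_e = 2.35/0.286 = 8.217
AUC_0→∞ (intranasal spray) = 41.0075 + 8.217 = 49.2245 µg/mL·h
F = (AUC_ev/D_ev)/(AUC_iv/D_iv) = (49.2245/300)/(133/200) = 0.164082/0.665 = 0.2467

F = 0.247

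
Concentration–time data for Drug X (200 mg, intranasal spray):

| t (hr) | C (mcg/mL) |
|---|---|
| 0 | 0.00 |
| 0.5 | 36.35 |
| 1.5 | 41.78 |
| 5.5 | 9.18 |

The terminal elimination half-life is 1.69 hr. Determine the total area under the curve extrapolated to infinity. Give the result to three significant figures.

Trapezoidal AUC_0→5.5:
  [0→0.5]: (0.00+36.35)/2 × 0.5 = 9.0875
  [0.5→1.5]: (36.35+41.78)/2 × 1 = 39.065
  [1.5→5.5]: (41.78+9.18)/2 × 4 = 101.92
  Sum = 150.0725 mcg/mL·hr
k_e = ln2 / t½ = 0.693147 / 1.69 = 0.4101 hr^-1
Extrapolated tail: C_last / k_e = 9.18 / 0.4101 = 22.385
AUC_0→∞ = 150.0725 + 22.385 = 172.4575 mcg/mL·hr

AUC = 172 mcg/mL·hr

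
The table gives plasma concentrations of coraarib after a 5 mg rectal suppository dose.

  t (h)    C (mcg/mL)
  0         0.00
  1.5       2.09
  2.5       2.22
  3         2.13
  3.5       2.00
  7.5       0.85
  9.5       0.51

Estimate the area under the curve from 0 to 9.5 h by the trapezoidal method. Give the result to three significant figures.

AUC = 12.9 mcg/mL·h

Trapezoidal AUC_0→9.5:
  [0→1.5]: (0.00+2.09)/2 × 1.5 = 1.5675
  [1.5→2.5]: (2.09+2.22)/2 × 1 = 2.155
  [2.5→3]: (2.22+2.13)/2 × 0.5 = 1.0875
  [3→3.5]: (2.13+2.00)/2 × 0.5 = 1.0325
  [3.5→7.5]: (2.00+0.85)/2 × 4 = 5.7
  [7.5→9.5]: (0.85+0.51)/2 × 2 = 1.36
  Sum = 12.9025 mcg/mL·h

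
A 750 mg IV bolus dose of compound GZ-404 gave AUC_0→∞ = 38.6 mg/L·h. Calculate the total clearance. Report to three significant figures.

CL = Dose_iv / AUC_0→∞
   = 750 / 38.6 = 19.4301 L/h

CL = 19.4 L/h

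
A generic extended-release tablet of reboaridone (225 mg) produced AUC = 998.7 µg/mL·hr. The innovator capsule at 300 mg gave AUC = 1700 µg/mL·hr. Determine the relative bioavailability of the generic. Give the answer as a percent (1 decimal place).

F_rel = 78.3%

F_rel = (AUC_test/D_test) / (AUC_ref/D_ref)
      = (998.7/225) / (1700/300)
      = 4.43867 / 5.66667 = 0.7833 = 78.33%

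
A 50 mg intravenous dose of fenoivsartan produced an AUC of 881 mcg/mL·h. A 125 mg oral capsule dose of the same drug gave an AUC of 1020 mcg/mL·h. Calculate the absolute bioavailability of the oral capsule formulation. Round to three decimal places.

F = 0.463

F = (AUC_ev / D_ev) / (AUC_iv / D_iv)
  = (1020/125) / (881/50)
  = 8.16 / 17.62 = 0.4631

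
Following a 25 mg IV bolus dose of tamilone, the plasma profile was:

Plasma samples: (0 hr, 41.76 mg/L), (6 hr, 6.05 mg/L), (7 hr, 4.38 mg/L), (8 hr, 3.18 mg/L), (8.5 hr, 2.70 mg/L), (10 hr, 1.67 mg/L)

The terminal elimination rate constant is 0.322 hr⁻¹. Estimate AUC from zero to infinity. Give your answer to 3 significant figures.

AUC = 162 mg/L·hr

Trapezoidal AUC_0→10:
  [0→6]: (41.76+6.05)/2 × 6 = 143.43
  [6→7]: (6.05+4.38)/2 × 1 = 5.215
  [7→8]: (4.38+3.18)/2 × 1 = 3.78
  [8→8.5]: (3.18+2.70)/2 × 0.5 = 1.47
  [8.5→10]: (2.70+1.67)/2 × 1.5 = 3.2775
  Sum = 157.1725 mg/L·hr
Extrapolated tail: C_last / k_e = 1.67 / 0.322 = 5.186
AUC_0→∞ = 157.1725 + 5.186 = 162.3585 mg/L·hr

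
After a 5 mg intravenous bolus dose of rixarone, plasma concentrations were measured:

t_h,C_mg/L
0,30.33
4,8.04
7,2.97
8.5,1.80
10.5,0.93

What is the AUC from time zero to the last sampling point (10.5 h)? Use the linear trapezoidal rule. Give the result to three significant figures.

AUC = 99.6 mg/L·h

Trapezoidal AUC_0→10.5:
  [0→4]: (30.33+8.04)/2 × 4 = 76.74
  [4→7]: (8.04+2.97)/2 × 3 = 16.515
  [7→8.5]: (2.97+1.80)/2 × 1.5 = 3.5775
  [8.5→10.5]: (1.80+0.93)/2 × 2 = 2.73
  Sum = 99.5625 mg/L·h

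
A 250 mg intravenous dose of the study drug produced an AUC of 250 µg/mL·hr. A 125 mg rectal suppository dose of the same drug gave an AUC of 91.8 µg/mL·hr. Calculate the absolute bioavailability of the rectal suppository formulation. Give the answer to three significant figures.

F = 0.734

F = (AUC_ev / D_ev) / (AUC_iv / D_iv)
  = (91.8/125) / (250/250)
  = 0.7344 / 1 = 0.7344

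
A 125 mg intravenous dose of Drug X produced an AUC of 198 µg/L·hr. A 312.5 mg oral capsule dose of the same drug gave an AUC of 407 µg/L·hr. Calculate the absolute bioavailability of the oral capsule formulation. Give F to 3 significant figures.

F = (AUC_ev / D_ev) / (AUC_iv / D_iv)
  = (407/312.5) / (198/125)
  = 1.3024 / 1.584 = 0.8222

F = 0.822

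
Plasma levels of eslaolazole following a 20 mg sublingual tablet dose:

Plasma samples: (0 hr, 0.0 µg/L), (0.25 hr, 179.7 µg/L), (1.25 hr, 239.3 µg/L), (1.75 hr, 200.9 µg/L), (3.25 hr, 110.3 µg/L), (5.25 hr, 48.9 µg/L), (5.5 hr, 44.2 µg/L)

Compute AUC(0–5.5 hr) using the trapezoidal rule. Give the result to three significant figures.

Trapezoidal AUC_0→5.5:
  [0→0.25]: (0.0+179.7)/2 × 0.25 = 22.4625
  [0.25→1.25]: (179.7+239.3)/2 × 1 = 209.5
  [1.25→1.75]: (239.3+200.9)/2 × 0.5 = 110.05
  [1.75→3.25]: (200.9+110.3)/2 × 1.5 = 233.4
  [3.25→5.25]: (110.3+48.9)/2 × 2 = 159.2
  [5.25→5.5]: (48.9+44.2)/2 × 0.25 = 11.6375
  Sum = 746.25 µg/L·hr

AUC = 746 µg/L·hr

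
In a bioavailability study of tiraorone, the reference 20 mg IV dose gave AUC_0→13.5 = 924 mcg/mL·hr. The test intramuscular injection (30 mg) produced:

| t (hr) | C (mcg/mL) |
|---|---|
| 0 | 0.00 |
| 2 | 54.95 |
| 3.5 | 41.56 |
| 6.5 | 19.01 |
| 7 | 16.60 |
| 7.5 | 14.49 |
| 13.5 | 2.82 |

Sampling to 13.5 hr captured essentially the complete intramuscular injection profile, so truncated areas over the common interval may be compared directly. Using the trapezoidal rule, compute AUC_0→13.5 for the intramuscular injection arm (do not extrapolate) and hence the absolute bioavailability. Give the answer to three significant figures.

F = 0.207

Trapezoidal AUC_0→13.5 (intramuscular injection):
  [0→2]: (0.00+54.95)/2 × 2 = 54.95
  [2→3.5]: (54.95+41.56)/2 × 1.5 = 72.3825
  [3.5→6.5]: (41.56+19.01)/2 × 3 = 90.855
  [6.5→7]: (19.01+16.60)/2 × 0.5 = 8.9025
  [7→7.5]: (16.60+14.49)/2 × 0.5 = 7.7725
  [7.5→13.5]: (14.49+2.82)/2 × 6 = 51.93
  Sum = 286.7925 mcg/mL·hr
F = (AUC_ev/D_ev)/(AUC_iv/D_iv) = (286.7925/30)/(924/20) = 9.55975/46.2 = 0.2069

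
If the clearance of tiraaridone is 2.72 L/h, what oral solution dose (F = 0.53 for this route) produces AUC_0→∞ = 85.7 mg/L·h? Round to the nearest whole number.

Dose = 440 mg

Dose = CL × AUC_0→∞ / F
     = 2.72 × 85.7 / 0.53 = 439.819 mg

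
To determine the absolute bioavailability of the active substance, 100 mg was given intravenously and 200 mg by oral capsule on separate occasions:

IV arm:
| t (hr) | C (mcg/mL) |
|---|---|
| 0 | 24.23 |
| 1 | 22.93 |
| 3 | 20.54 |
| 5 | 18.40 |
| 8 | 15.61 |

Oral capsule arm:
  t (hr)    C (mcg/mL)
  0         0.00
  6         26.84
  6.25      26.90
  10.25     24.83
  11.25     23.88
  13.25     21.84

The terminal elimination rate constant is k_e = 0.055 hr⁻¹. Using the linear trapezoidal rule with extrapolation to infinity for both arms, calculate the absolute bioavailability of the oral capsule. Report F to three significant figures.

F = 0.746

Trapezoidal AUC_0→8 (IV):
  [0→1]: (24.23+22.93)/2 × 1 = 23.58
  [1→3]: (22.93+20.54)/2 × 2 = 43.47
  [3→5]: (20.54+18.40)/2 × 2 = 38.94
  [5→8]: (18.40+15.61)/2 × 3 = 51.015
  Sum = 157.005 mcg/mL·hr
IV tail: 15.61/0.055 = 283.818; AUC_iv,0→∞ = 157.005 + 283.818 = 440.823 mcg/mL·hr
Trapezoidal AUC_0→13.25 (oral capsule):
  [0→6]: (0.00+26.84)/2 × 6 = 80.52
  [6→6.25]: (26.84+26.90)/2 × 0.25 = 6.7175
  [6.25→10.25]: (26.90+24.83)/2 × 4 = 103.46
  [10.25→11.25]: (24.83+23.88)/2 × 1 = 24.355
  [11.25→13.25]: (23.88+21.84)/2 × 2 = 45.72
  Sum = 260.7725 mcg/mL·hr
oral capsule tail: 21.84/0.055 = 397.091; AUC_ev,0→∞ = 260.7725 + 397.091 = 657.8635 mcg/mL·hr
F = (AUC_ev/D_ev)/(AUC_iv/D_iv) = (657.8635/200)/(440.823/100) = 3.2893175/4.40823 = 0.7462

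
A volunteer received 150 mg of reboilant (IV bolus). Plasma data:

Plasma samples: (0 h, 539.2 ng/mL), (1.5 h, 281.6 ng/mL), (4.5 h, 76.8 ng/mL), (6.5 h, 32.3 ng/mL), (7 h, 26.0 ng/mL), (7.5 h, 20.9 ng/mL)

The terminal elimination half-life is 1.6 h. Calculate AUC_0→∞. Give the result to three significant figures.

Trapezoidal AUC_0→7.5:
  [0→1.5]: (539.2+281.6)/2 × 1.5 = 615.6
  [1.5→4.5]: (281.6+76.8)/2 × 3 = 537.6
  [4.5→6.5]: (76.8+32.3)/2 × 2 = 109.1
  [6.5→7]: (32.3+26.0)/2 × 0.5 = 14.575
  [7→7.5]: (26.0+20.9)/2 × 0.5 = 11.725
  Sum = 1288.6 ng/mL·h
k_e = ln2 / t½ = 0.693147 / 1.6 = 0.4332 h^-1
Extrapolated tail: C_last / k_e = 20.9 / 0.4332 = 48.246
AUC_0→∞ = 1288.6 + 48.246 = 1336.846 ng/mL·h

AUC = 1340 ng/mL·h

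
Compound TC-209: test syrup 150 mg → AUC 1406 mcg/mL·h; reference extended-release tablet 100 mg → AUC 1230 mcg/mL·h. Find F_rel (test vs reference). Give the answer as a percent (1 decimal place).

F_rel = (AUC_test/D_test) / (AUC_ref/D_ref)
      = (1406/150) / (1230/100)
      = 9.37333 / 12.3 = 0.7621 = 76.21%

F_rel = 76.2%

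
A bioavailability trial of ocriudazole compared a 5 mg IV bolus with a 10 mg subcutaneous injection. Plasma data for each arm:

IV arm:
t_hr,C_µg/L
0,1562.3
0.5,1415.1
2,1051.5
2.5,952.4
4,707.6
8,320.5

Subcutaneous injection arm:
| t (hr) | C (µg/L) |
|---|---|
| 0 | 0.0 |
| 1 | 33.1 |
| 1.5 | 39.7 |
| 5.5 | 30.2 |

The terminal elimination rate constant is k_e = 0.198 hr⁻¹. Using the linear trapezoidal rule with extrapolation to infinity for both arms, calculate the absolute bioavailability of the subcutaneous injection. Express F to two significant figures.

F = 0.020

Trapezoidal AUC_0→8 (IV):
  [0→0.5]: (1562.3+1415.1)/2 × 0.5 = 744.35
  [0.5→2]: (1415.1+1051.5)/2 × 1.5 = 1849.95
  [2→2.5]: (1051.5+952.4)/2 × 0.5 = 500.975
  [2.5→4]: (952.4+707.6)/2 × 1.5 = 1245.0
  [4→8]: (707.6+320.5)/2 × 4 = 2056.2
  Sum = 6396.475 µg/L·hr
IV tail: 320.5/0.198 = 1618.687; AUC_iv,0→∞ = 6396.475 + 1618.687 = 8015.162 µg/L·hr
Trapezoidal AUC_0→5.5 (subcutaneous injection):
  [0→1]: (0.0+33.1)/2 × 1 = 16.55
  [1→1.5]: (33.1+39.7)/2 × 0.5 = 18.2
  [1.5→5.5]: (39.7+30.2)/2 × 4 = 139.8
  Sum = 174.55 µg/L·hr
subcutaneous injection tail: 30.2/0.198 = 152.525; AUC_ev,0→∞ = 174.55 + 152.525 = 327.075 µg/L·hr
F = (AUC_ev/D_ev)/(AUC_iv/D_iv) = (327.075/10)/(8015.162/5) = 32.7075/1603.0324 = 0.0204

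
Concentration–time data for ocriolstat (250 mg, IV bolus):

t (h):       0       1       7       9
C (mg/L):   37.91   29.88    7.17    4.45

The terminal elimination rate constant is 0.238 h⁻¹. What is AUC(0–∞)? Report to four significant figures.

AUC = 175.4 mg/L·h

Trapezoidal AUC_0→9:
  [0→1]: (37.91+29.88)/2 × 1 = 33.895
  [1→7]: (29.88+7.17)/2 × 6 = 111.15
  [7→9]: (7.17+4.45)/2 × 2 = 11.62
  Sum = 156.665 mg/L·h
Extrapolated tail: C_last / k_e = 4.45 / 0.238 = 18.697
AUC_0→∞ = 156.665 + 18.697 = 175.362 mg/L·h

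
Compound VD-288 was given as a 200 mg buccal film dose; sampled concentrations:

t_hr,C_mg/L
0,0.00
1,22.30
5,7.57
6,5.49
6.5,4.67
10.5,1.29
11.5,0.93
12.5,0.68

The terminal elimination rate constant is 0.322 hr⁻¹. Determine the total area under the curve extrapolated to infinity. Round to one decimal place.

Trapezoidal AUC_0→12.5:
  [0→1]: (0.00+22.30)/2 × 1 = 11.15
  [1→5]: (22.30+7.57)/2 × 4 = 59.74
  [5→6]: (7.57+5.49)/2 × 1 = 6.53
  [6→6.5]: (5.49+4.67)/2 × 0.5 = 2.54
  [6.5→10.5]: (4.67+1.29)/2 × 4 = 11.92
  [10.5→11.5]: (1.29+0.93)/2 × 1 = 1.11
  [11.5→12.5]: (0.93+0.68)/2 × 1 = 0.805
  Sum = 93.795 mg/L·hr
Extrapolated tail: C_last / k_e = 0.68 / 0.322 = 2.112
AUC_0→∞ = 93.795 + 2.112 = 95.907 mg/L·hr

AUC = 95.9 mg/L·hr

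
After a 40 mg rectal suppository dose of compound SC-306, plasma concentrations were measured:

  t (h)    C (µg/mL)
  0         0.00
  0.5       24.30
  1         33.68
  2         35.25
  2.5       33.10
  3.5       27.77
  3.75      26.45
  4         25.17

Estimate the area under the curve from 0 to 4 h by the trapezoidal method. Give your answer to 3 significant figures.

Trapezoidal AUC_0→4:
  [0→0.5]: (0.00+24.30)/2 × 0.5 = 6.075
  [0.5→1]: (24.30+33.68)/2 × 0.5 = 14.495
  [1→2]: (33.68+35.25)/2 × 1 = 34.465
  [2→2.5]: (35.25+33.10)/2 × 0.5 = 17.0875
  [2.5→3.5]: (33.10+27.77)/2 × 1 = 30.435
  [3.5→3.75]: (27.77+26.45)/2 × 0.25 = 6.7775
  [3.75→4]: (26.45+25.17)/2 × 0.25 = 6.4525
  Sum = 115.7875 µg/mL·h

AUC = 116 µg/mL·h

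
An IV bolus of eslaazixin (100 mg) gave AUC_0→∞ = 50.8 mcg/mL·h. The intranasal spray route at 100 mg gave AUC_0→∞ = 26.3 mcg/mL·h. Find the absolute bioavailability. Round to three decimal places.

F = 0.518

F = (AUC_ev / D_ev) / (AUC_iv / D_iv)
  = (26.3/100) / (50.8/100)
  = 0.263 / 0.508 = 0.5177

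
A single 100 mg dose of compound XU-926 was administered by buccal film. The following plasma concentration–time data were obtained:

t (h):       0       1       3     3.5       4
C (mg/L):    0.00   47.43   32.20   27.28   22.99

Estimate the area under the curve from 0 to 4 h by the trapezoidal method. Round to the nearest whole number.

AUC = 131 mg/L·h

Trapezoidal AUC_0→4:
  [0→1]: (0.00+47.43)/2 × 1 = 23.715
  [1→3]: (47.43+32.20)/2 × 2 = 79.63
  [3→3.5]: (32.20+27.28)/2 × 0.5 = 14.87
  [3.5→4]: (27.28+22.99)/2 × 0.5 = 12.5675
  Sum = 130.7825 mg/L·h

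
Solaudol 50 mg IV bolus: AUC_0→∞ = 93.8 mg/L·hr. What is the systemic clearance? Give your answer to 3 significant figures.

CL = Dose_iv / AUC_0→∞
   = 50 / 93.8 = 0.533049 L/hr

CL = 0.533 L/hr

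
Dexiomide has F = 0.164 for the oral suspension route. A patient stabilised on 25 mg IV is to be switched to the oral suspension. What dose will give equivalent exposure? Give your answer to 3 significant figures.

D_oral = 152 mg

For equal systemic exposure: F × D_ev = D_iv
D_ev = D_iv / F = 25 / 0.164 = 152.439 mg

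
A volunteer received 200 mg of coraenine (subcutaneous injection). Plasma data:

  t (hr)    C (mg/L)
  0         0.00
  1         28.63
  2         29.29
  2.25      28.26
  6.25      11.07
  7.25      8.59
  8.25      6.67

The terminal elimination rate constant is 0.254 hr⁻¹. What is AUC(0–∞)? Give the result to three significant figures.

AUC = 173 mg/L·hr

Trapezoidal AUC_0→8.25:
  [0→1]: (0.00+28.63)/2 × 1 = 14.315
  [1→2]: (28.63+29.29)/2 × 1 = 28.96
  [2→2.25]: (29.29+28.26)/2 × 0.25 = 7.19375
  [2.25→6.25]: (28.26+11.07)/2 × 4 = 78.66
  [6.25→7.25]: (11.07+8.59)/2 × 1 = 9.83
  [7.25→8.25]: (8.59+6.67)/2 × 1 = 7.63
  Sum = 146.58875 mg/L·hr
Extrapolated tail: C_last / k_e = 6.67 / 0.254 = 26.260
AUC_0→∞ = 146.58875 + 26.260 = 172.84875 mg/L·hr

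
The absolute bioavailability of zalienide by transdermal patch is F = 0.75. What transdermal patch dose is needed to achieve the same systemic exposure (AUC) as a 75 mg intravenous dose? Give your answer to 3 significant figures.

D_transdermal = 100 mg

For equal systemic exposure: F × D_ev = D_iv
D_ev = D_iv / F = 75 / 0.75 = 100 mg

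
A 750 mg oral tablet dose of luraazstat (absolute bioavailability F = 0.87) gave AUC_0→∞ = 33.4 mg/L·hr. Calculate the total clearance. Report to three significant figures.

CL = 19.5 L/hr

CL = F × Dose / AUC_0→∞
   = 0.87 × 750 / 33.4 = 19.5359 L/hr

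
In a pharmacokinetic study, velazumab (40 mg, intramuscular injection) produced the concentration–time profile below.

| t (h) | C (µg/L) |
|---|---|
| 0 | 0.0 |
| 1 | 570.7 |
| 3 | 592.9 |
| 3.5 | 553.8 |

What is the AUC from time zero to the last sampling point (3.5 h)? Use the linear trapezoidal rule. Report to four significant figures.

AUC = 1736 µg/L·h

Trapezoidal AUC_0→3.5:
  [0→1]: (0.0+570.7)/2 × 1 = 285.35
  [1→3]: (570.7+592.9)/2 × 2 = 1163.6
  [3→3.5]: (592.9+553.8)/2 × 0.5 = 286.675
  Sum = 1735.625 µg/L·h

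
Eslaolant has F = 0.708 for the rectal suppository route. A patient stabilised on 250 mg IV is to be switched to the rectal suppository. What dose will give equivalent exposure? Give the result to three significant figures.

For equal systemic exposure: F × D_ev = D_iv
D_ev = D_iv / F = 250 / 0.708 = 353.107 mg

D_rectal = 353 mg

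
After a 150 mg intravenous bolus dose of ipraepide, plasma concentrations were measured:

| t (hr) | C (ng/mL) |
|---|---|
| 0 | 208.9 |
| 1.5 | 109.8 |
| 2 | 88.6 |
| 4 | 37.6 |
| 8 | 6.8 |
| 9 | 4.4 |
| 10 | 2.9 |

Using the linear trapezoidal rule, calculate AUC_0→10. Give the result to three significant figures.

AUC = 513 ng/mL·hr

Trapezoidal AUC_0→10:
  [0→1.5]: (208.9+109.8)/2 × 1.5 = 239.025
  [1.5→2]: (109.8+88.6)/2 × 0.5 = 49.6
  [2→4]: (88.6+37.6)/2 × 2 = 126.2
  [4→8]: (37.6+6.8)/2 × 4 = 88.8
  [8→9]: (6.8+4.4)/2 × 1 = 5.6
  [9→10]: (4.4+2.9)/2 × 1 = 3.65
  Sum = 512.875 ng/mL·hr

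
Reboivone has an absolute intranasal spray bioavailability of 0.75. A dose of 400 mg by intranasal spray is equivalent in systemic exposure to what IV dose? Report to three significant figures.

Systemic exposure from an extravascular dose = F × D_ev, so the equivalent IV dose is F × D_ev.
D_iv = F × D_ev = 0.75 × 400 = 300 mg

D_iv = 300 mg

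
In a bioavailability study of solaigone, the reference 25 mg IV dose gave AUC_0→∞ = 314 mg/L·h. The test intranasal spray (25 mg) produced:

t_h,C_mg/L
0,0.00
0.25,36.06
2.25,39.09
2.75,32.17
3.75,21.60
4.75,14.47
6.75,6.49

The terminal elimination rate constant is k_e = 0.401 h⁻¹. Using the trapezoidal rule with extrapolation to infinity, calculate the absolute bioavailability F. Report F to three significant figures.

Trapezoidal AUC_0→6.75 (intranasal spray):
  [0→0.25]: (0.00+36.06)/2 × 0.25 = 4.5075
  [0.25→2.25]: (36.06+39.09)/2 × 2 = 75.15
  [2.25→2.75]: (39.09+32.17)/2 × 0.5 = 17.815
  [2.75→3.75]: (32.17+21.60)/2 × 1 = 26.885
  [3.75→4.75]: (21.60+14.47)/2 × 1 = 18.035
  [4.75→6.75]: (14.47+6.49)/2 × 2 = 20.96
  Sum = 163.3525 mg/L·h
Tail: C_last/k_e = 6.49/0.401 = 16.185
AUC_0→∞ (intranasal spray) = 163.3525 + 16.185 = 179.5375 mg/L·h
F = (AUC_ev/D_ev)/(AUC_iv/D_iv) = (179.5375/25)/(314/25) = 7.1815/12.56 = 0.5718

F = 0.572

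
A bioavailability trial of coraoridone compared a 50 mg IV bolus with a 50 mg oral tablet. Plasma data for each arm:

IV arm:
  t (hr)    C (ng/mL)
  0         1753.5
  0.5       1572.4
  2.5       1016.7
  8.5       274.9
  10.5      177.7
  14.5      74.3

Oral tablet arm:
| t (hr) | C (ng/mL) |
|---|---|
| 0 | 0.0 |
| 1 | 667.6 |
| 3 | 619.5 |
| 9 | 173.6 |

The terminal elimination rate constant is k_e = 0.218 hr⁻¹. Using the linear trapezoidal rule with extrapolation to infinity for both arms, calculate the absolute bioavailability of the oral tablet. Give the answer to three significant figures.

Trapezoidal AUC_0→14.5 (IV):
  [0→0.5]: (1753.5+1572.4)/2 × 0.5 = 831.475
  [0.5→2.5]: (1572.4+1016.7)/2 × 2 = 2589.1
  [2.5→8.5]: (1016.7+274.9)/2 × 6 = 3874.8
  [8.5→10.5]: (274.9+177.7)/2 × 2 = 452.6
  [10.5→14.5]: (177.7+74.3)/2 × 4 = 504.0
  Sum = 8251.975 ng/mL·hr
IV tail: 74.3/0.218 = 340.826; AUC_iv,0→∞ = 8251.975 + 340.826 = 8592.801 ng/mL·hr
Trapezoidal AUC_0→9 (oral tablet):
  [0→1]: (0.0+667.6)/2 × 1 = 333.8
  [1→3]: (667.6+619.5)/2 × 2 = 1287.1
  [3→9]: (619.5+173.6)/2 × 6 = 2379.3
  Sum = 4000.2 ng/mL·hr
oral tablet tail: 173.6/0.218 = 796.330; AUC_ev,0→∞ = 4000.2 + 796.330 = 4796.53 ng/mL·hr
F = (AUC_ev/D_ev)/(AUC_iv/D_iv) = (4796.53/50)/(8592.801/50) = 95.9306/171.85602 = 0.5582

F = 0.558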